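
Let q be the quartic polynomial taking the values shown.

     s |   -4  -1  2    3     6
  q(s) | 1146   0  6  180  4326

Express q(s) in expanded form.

q(s) = 4s^4 - 3s^3 - 5s^2 - 4s - 6

Write q(s) = as^4 + bs^3 + cs^2 + ds + e. Substituting each data point gives a linear system:
  256a - 64b + 16c - 4d + e = 1146
  a - b + c - d + e = 0
  16a + 8b + 4c + 2d + e = 6
  81a + 27b + 9c + 3d + e = 180
  1296a + 216b + 36c + 6d + e = 4326
Solving the system yields a = 4, b = -3, c = -5, d = -4, e = -6.
So q(s) = 4s^4 - 3s^3 - 5s^2 - 4s - 6.
Check: q(-1) = 0. ✓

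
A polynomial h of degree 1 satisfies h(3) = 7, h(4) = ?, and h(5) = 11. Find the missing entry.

On equispaced nodes a degree-1 polynomial has vanishing second forward difference, so
  h(3) - 2·h(4) + h(5) = 0.
Substituting the known values and solving for h(4):
  -2·h(4) = -18
  h(4) = 9.

9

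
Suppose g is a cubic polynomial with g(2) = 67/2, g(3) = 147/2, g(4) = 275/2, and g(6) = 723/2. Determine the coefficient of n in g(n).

Write g(n) = an^3 + bn^2 + cn + d. Substituting each data point gives a linear system:
  8a + 4b + 2c + d = 67/2
  27a + 9b + 3c + d = 147/2
  64a + 16b + 4c + d = 275/2
  216a + 36b + 6c + d = 723/2
Solving the system yields a = 1, b = 3, c = 6, d = 3/2.
So g(n) = n^3 + 3n^2 + 6n + 3/2.
The coefficient of n is 6.

6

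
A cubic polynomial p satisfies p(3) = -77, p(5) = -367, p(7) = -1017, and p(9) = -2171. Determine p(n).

p(n) = -3n^3 + 2n - 2

Using the Lagrange interpolation formula with nodes 3, 5, 7, 9:
  L_0(n) = (n - 5)(n - 7)(n - 9) / -48
  L_1(n) = (n - 3)(n - 7)(n - 9) / 16
  L_2(n) = (n - 3)(n - 5)(n - 9) / -16
  L_3(n) = (n - 3)(n - 5)(n - 7) / 48
Then p(n) = -77·L_0(n) - 367·L_1(n) - 1017·L_2(n) - 2171·L_3(n).
Expanding and collecting terms gives p(n) = -3n^3 + 2n - 2.
Check: p(7) = -1017. ✓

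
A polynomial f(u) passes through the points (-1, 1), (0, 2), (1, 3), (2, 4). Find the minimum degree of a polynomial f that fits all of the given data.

Forward differences of the values at u = -1, 0, 1, 2:
  f  : 1  2  3  4
  Δ  : 1  1  1
  Δ^2: 0  0
  Δ^3: 0
The first differences are constant (1) and nonzero, while all higher differences vanish, so the minimal degree is 1.

1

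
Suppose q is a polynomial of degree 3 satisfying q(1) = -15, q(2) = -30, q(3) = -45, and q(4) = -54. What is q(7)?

15

Using the Lagrange interpolation formula with nodes 1, 2, 3, 4:
  L_0(u) = (u - 2)(u - 3)(u - 4) / -6
  L_1(u) = (u - 1)(u - 3)(u - 4) / 2
  L_2(u) = (u - 1)(u - 2)(u - 4) / -2
  L_3(u) = (u - 1)(u - 2)(u - 3) / 6
Then q(u) = -15·L_0(u) - 30·L_1(u) - 45·L_2(u) - 54·L_3(u).
Expanding and collecting terms gives q(u) = u^3 - 6u^2 - 4u - 6.
Evaluating at u = 7: q(7) = 15.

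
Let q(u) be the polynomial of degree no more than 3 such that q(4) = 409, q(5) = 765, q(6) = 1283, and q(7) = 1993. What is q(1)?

13

Write q(u) = au^3 + bu^2 + cu + d. Substituting each data point gives a linear system:
  64a + 16b + 4c + d = 409
  125a + 25b + 5c + d = 765
  216a + 36b + 6c + d = 1283
  343a + 49b + 7c + d = 1993
Solving the system yields a = 5, b = 6, c = -3, d = 5.
So q(u) = 5u³ + 6u² - 3u + 5.
Then q(1) = 13.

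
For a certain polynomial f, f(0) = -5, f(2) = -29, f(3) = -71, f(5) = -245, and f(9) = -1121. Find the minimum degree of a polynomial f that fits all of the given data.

3

Divided differences on the nodes 0, 2, 3, 5, 9:
  order 0: -5  -29  -71  -245  -1121
  order 1: -12  -42  -87  -219
  order 2: -10  -15  -22
  order 3: -1  -1
  order 4: 0
The order-3 divided differences are all -1 (nonzero) and every higher order vanishes, so the data lies on a polynomial of degree exactly 3.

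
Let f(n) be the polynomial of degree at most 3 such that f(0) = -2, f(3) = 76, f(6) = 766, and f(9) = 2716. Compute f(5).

428

Forward differences of the values at n = 0, 3, 6, 9:
  f  : -2  76  766  2716
  Δ  : 78  690  1950
  Δ^2: 612  1260
  Δ^3: 648
The third differences are constant, confirming degree 3.
Interpolating (Newton forward form) and evaluating at n = 5 gives f(5) = 428.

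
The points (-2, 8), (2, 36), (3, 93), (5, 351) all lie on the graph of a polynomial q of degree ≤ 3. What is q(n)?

q(n) = 2n^3 + 4n^2 - n + 6

Write q(n) = an^3 + bn^2 + cn + d. Substituting each data point gives a linear system:
  -8a + 4b - 2c + d = 8
  8a + 4b + 2c + d = 36
  27a + 9b + 3c + d = 93
  125a + 25b + 5c + d = 351
Solving the system yields a = 2, b = 4, c = -1, d = 6.
So q(n) = 2n³ + 4n² - n + 6.
Check: q(-2) = 8. ✓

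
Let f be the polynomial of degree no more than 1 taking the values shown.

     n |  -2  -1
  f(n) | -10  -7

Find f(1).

Write f(n) = an + b. Substituting each data point gives a linear system:
  -2a + b = -10
  -a + b = -7
Solving the system yields a = 3, b = -4.
So f(n) = 3n - 4.
Then f(1) = -1.

-1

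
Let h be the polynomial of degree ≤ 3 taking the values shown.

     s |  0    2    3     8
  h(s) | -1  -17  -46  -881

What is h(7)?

Write h(s) = as^3 + bs^2 + cs + d. Substituting each data point gives a linear system:
  d = -1
  8a + 4b + 2c + d = -17
  27a + 9b + 3c + d = -46
  512a + 64b + 8c + d = -881
Solving the system yields a = -2, b = 3, c = -6, d = -1.
So h(s) = -2s^3 + 3s^2 - 6s - 1.
Then h(7) = -582.

-582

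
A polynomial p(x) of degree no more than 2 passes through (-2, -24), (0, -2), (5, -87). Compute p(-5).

-117

Write p(x) = ax^2 + bx + c. Substituting each data point gives a linear system:
  4a - 2b + c = -24
  c = -2
  25a + 5b + c = -87
Solving the system yields a = -4, b = 3, c = -2.
So p(x) = -4x^2 + 3x - 2.
Then p(-5) = -117.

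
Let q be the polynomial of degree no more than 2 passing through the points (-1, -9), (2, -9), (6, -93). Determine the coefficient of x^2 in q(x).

Write q(x) = ax^2 + bx + c. Substituting each data point gives a linear system:
  a - b + c = -9
  4a + 2b + c = -9
  36a + 6b + c = -93
Solving the system yields a = -3, b = 3, c = -3.
So q(x) = -3x^2 + 3x - 3.
The leading coefficient is -3.

-3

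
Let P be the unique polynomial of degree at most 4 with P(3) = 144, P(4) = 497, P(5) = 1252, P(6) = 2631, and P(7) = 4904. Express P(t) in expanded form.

Write P(t) = at^4 + bt^3 + ct^2 + dt + e. Substituting each data point gives a linear system:
  81a + 27b + 9c + 3d + e = 144
  256a + 64b + 16c + 4d + e = 497
  625a + 125b + 25c + 5d + e = 1252
  1296a + 216b + 36c + 6d + e = 2631
  2401a + 343b + 49c + 7d + e = 4904
Solving the system yields a = 2, b = 1, c = -5, d = 1, e = -3.
So P(t) = 2t^4 + t^3 - 5t^2 + t - 3.
Check: P(3) = 144. ✓

P(t) = 2t^4 + t^3 - 5t^2 + t - 3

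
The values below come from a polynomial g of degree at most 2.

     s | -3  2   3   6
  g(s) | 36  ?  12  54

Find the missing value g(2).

6

The 3 known points determine the degree-2 polynomial uniquely.
Write g(s) = as^2 + bs + c. Substituting each data point gives a linear system:
  9a - 3b + c = 36
  9a + 3b + c = 12
  36a + 6b + c = 54
Solving the system yields a = 2, b = -4, c = 6.
So g(s) = 2s^2 - 4s + 6.
Then g(2) = 6.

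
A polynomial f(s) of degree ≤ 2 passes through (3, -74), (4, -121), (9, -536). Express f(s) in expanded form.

f(s) = -6s^2 - 5s - 5

Write f(s) = as^2 + bs + c. Substituting each data point gives a linear system:
  9a + 3b + c = -74
  16a + 4b + c = -121
  81a + 9b + c = -536
Solving the system yields a = -6, b = -5, c = -5.
So f(s) = -6s² - 5s - 5.
Check: f(4) = -121. ✓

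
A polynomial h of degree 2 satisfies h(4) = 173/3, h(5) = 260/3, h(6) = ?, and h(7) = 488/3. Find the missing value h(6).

The 3 known points determine the degree-2 polynomial uniquely.
Write h(u) = au^2 + bu + c. Substituting each data point gives a linear system:
  16a + 4b + c = 173/3
  25a + 5b + c = 260/3
  49a + 7b + c = 488/3
Solving the system yields a = 3, b = 2, c = 5/3.
So h(u) = 3u^2 + 2u + 5/3.
Then h(6) = 365/3.

365/3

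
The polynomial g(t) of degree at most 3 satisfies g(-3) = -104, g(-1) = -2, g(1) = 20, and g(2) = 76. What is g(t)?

Write g(t) = at^3 + bt^2 + ct + d. Substituting each data point gives a linear system:
  -27a + 9b - 3c + d = -104
  -a + b - c + d = -2
  a + b + c + d = 20
  8a + 4b + 2c + d = 76
Solving the system yields a = 5, b = 5, c = 6, d = 4.
So g(t) = 5t^3 + 5t^2 + 6t + 4.
Check: g(-3) = -104. ✓

g(t) = 5t^3 + 5t^2 + 6t + 4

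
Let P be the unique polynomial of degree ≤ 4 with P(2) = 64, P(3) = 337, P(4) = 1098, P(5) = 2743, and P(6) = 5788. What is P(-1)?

13

Forward differences of the values at x = 2, 3, 4, 5, 6:
  P  : 64  337  1098  2743  5788
  Δ  : 273  761  1645  3045
  Δ^2: 488  884  1400
  Δ^3: 396  516
  Δ^4: 120
The fourth differences are constant, confirming degree 4.
Interpolating (Newton forward form) and evaluating at x = -1 gives P(-1) = 13.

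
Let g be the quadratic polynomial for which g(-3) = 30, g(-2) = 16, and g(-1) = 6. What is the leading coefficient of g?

2

Write g(n) = an^2 + bn + c. Substituting each data point gives a linear system:
  9a - 3b + c = 30
  4a - 2b + c = 16
  a - b + c = 6
Solving the system yields a = 2, b = -4, c = 0.
So g(n) = 2n² - 4n.
The leading coefficient is 2.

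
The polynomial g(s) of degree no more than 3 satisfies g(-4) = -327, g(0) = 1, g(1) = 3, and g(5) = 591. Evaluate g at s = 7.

Using the Lagrange interpolation formula with nodes -4, 0, 1, 5:
  L_0(s) = s(s - 1)(s - 5) / -180
  L_1(s) = (s + 4)(s - 1)(s - 5) / 20
  L_2(s) = (s + 4)s(s - 5) / -20
  L_3(s) = (s + 4)s(s - 1) / 180
Then g(s) = -327·L_0(s) + 1·L_1(s) + 3·L_2(s) + 591·L_3(s).
Expanding and collecting terms gives g(s) = 5s^3 - s^2 - 2s + 1.
Evaluating at s = 7: g(7) = 1653.

1653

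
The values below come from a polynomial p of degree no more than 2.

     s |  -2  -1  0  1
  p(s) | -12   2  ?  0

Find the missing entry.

6

The 3 known points determine the degree-2 polynomial uniquely.
Write p(s) = as^2 + bs + c. Substituting each data point gives a linear system:
  4a - 2b + c = -12
  a - b + c = 2
  a + b + c = 0
Solving the system yields a = -5, b = -1, c = 6.
So p(s) = -5s^2 - s + 6.
Then p(0) = 6.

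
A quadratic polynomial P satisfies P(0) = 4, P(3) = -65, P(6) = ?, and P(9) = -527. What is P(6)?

On equispaced nodes a degree-2 polynomial has vanishing third forward difference, so
  - P(0) + 3·P(3) - 3·P(6) + P(9) = 0.
Substituting the known values and solving for P(6):
  -3·P(6) = 726
  P(6) = -242.

-242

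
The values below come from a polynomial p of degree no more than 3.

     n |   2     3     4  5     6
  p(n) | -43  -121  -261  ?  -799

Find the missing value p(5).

-481

The 4 known points determine the degree-3 polynomial uniquely.
Write p(n) = an^3 + bn^2 + cn + d. Substituting each data point gives a linear system:
  8a + 4b + 2c + d = -43
  27a + 9b + 3c + d = -121
  64a + 16b + 4c + d = -261
  216a + 36b + 6c + d = -799
Solving the system yields a = -3, b = -4, c = -1, d = -1.
So p(n) = -3n^3 - 4n^2 - n - 1.
Then p(5) = -481.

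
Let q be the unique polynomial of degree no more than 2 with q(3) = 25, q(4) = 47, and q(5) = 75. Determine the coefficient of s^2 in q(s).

3

Write q(s) = as^2 + bs + c. Substituting each data point gives a linear system:
  9a + 3b + c = 25
  16a + 4b + c = 47
  25a + 5b + c = 75
Solving the system yields a = 3, b = 1, c = -5.
So q(s) = 3s^2 + s - 5.
The leading coefficient is 3.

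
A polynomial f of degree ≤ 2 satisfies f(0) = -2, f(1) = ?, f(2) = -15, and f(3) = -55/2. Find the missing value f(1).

-13/2

The 3 known points determine the degree-2 polynomial uniquely.
Write f(u) = au^2 + bu + c. Substituting each data point gives a linear system:
  c = -2
  4a + 2b + c = -15
  9a + 3b + c = -55/2
Solving the system yields a = -2, b = -5/2, c = -2.
So f(u) = -2u^2 - (5/2)u - 2.
Then f(1) = -13/2.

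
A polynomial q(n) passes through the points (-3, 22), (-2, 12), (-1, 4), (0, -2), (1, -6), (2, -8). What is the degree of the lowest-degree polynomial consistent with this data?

2

Forward differences of the values at n = -3, -2, -1, 0, 1, 2:
  q  : 22  12  4  -2  -6  -8
  Δ  : -10  -8  -6  -4  -2
  Δ^2: 2  2  2  2
  Δ^3: 0  0  0
  Δ^4: 0  0
  Δ^5: 0
The second differences are constant (2) and nonzero, while all higher differences vanish, so the minimal degree is 2.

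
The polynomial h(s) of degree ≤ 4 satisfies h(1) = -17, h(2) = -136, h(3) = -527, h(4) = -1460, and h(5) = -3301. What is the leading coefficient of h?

Write h(s) = as^4 + bs^3 + cs^2 + ds + e. Substituting each data point gives a linear system:
  a + b + c + d + e = -17
  16a + 8b + 4c + 2d + e = -136
  81a + 27b + 9c + 3d + e = -527
  256a + 64b + 16c + 4d + e = -1460
  625a + 125b + 25c + 5d + e = -3301
Solving the system yields a = -4, b = -5, c = -6, d = -6, e = 4.
So h(s) = -4s^4 - 5s^3 - 6s^2 - 6s + 4.
The leading coefficient is -4.

-4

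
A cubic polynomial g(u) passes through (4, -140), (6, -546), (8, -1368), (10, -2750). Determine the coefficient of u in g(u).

Write g(u) = au^3 + bu^2 + cu + d. Substituting each data point gives a linear system:
  64a + 16b + 4c + d = -140
  216a + 36b + 6c + d = -546
  512a + 64b + 8c + d = -1368
  1000a + 100b + 10c + d = -2750
Solving the system yields a = -3, b = 2, c = 5, d = 0.
So g(u) = -3u^3 + 2u^2 + 5u.
The coefficient of u is 5.

5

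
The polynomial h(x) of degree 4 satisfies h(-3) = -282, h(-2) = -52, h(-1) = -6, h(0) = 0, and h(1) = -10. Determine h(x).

Write h(x) = ax^4 + bx^3 + cx^2 + dx + e. Substituting each data point gives a linear system:
  81a - 27b + 9c - 3d + e = -282
  16a - 8b + 4c - 2d + e = -52
  a - b + c - d + e = -6
  e = 0
  a + b + c + d + e = -10
Solving the system yields a = -5, b = -6, c = -3, d = 4, e = 0.
So h(x) = -5x⁴ - 6x³ - 3x² + 4x.
Check: h(-2) = -52. ✓

h(x) = -5x^4 - 6x^3 - 3x^2 + 4x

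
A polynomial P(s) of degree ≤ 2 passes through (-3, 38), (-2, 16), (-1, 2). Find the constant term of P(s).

-4

Write P(s) = as^2 + bs + c. Substituting each data point gives a linear system:
  9a - 3b + c = 38
  4a - 2b + c = 16
  a - b + c = 2
Solving the system yields a = 4, b = -2, c = -4.
So P(s) = 4s^2 - 2s - 4.
The constant term is -4.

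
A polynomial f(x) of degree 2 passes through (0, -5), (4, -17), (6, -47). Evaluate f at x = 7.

Write f(x) = ax^2 + bx + c. Substituting each data point gives a linear system:
  c = -5
  16a + 4b + c = -17
  36a + 6b + c = -47
Solving the system yields a = -2, b = 5, c = -5.
So f(x) = -2x^2 + 5x - 5.
Then f(7) = -68.

-68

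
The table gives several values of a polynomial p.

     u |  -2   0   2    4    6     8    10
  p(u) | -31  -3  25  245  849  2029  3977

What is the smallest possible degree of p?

Forward differences of the values at u = -2, 0, 2, 4, 6, 8, 10:
  p  : -31  -3  25  245  849  2029  3977
  Δ  : 28  28  220  604  1180  1948
  Δ^2: 0  192  384  576  768
  Δ^3: 192  192  192  192
  Δ^4: 0  0  0
  Δ^5: 0  0
  Δ^6: 0
The third differences are constant (192) and nonzero, while all higher differences vanish, so the minimal degree is 3.

3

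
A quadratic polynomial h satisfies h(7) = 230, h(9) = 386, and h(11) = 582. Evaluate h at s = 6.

167

Write h(s) = as^2 + bs + c. Substituting each data point gives a linear system:
  49a + 7b + c = 230
  81a + 9b + c = 386
  121a + 11b + c = 582
Solving the system yields a = 5, b = -2, c = -1.
So h(s) = 5s^2 - 2s - 1.
Then h(6) = 167.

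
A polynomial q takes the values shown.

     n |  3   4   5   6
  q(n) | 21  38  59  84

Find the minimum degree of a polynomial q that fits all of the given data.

2

Forward differences of the values at n = 3, 4, 5, 6:
  q  : 21  38  59  84
  Δ  : 17  21  25
  Δ^2: 4  4
  Δ^3: 0
The second differences are constant (4) and nonzero, while all higher differences vanish, so the minimal degree is 2.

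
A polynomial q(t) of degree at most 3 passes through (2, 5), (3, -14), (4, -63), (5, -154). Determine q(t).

Write q(t) = at^3 + bt^2 + ct + d. Substituting each data point gives a linear system:
  8a + 4b + 2c + d = 5
  27a + 9b + 3c + d = -14
  64a + 16b + 4c + d = -63
  125a + 25b + 5c + d = -154
Solving the system yields a = -2, b = 3, c = 4, d = 1.
So q(t) = -2t^3 + 3t^2 + 4t + 1.
Check: q(5) = -154. ✓

q(t) = -2t^3 + 3t^2 + 4t + 1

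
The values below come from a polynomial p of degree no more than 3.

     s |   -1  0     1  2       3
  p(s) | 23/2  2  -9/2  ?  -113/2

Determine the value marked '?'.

-20

On equispaced nodes a degree-3 polynomial has vanishing fourth forward difference, so
  p(-1) - 4·p(0) + 6·p(1) - 4·p(2) + p(3) = 0.
Substituting the known values and solving for p(2):
  -4·p(2) = 80
  p(2) = -20.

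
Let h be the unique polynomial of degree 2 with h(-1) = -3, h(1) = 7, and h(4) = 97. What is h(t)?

h(t) = 5t^2 + 5t - 3

Using the Lagrange interpolation formula with nodes -1, 1, 4:
  L_0(t) = (t - 1)(t - 4) / 10
  L_1(t) = (t + 1)(t - 4) / -6
  L_2(t) = (t + 1)(t - 1) / 15
Then h(t) = -3·L_0(t) + 7·L_1(t) + 97·L_2(t).
Expanding and collecting terms gives h(t) = 5t^2 + 5t - 3.
Check: h(1) = 7. ✓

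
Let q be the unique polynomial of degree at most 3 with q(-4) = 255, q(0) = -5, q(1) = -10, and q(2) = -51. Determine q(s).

Write q(s) = as^3 + bs^2 + cs + d. Substituting each data point gives a linear system:
  -64a + 16b - 4c + d = 255
  d = -5
  a + b + c + d = -10
  8a + 4b + 2c + d = -51
Solving the system yields a = -5, b = -3, c = 3, d = -5.
So q(s) = -5s³ - 3s² + 3s - 5.
Check: q(1) = -10. ✓

q(s) = -5s^3 - 3s^2 + 3s - 5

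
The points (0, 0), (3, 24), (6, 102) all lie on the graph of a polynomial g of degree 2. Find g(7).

140

Using the Lagrange interpolation formula with nodes 0, 3, 6:
  L_0(t) = (t - 3)(t - 6) / 18
  L_1(t) = t(t - 6) / -9
  L_2(t) = t(t - 3) / 18
Then g(t) = 0·L_0(t) + 24·L_1(t) + 102·L_2(t).
Expanding and collecting terms gives g(t) = 3t^2 - t.
Evaluating at t = 7: g(7) = 140.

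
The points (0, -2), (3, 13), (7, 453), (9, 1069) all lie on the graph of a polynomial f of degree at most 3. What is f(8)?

Using the Lagrange interpolation formula with nodes 0, 3, 7, 9:
  L_0(t) = (t - 3)(t - 7)(t - 9) / -189
  L_1(t) = t(t - 7)(t - 9) / 72
  L_2(t) = t(t - 3)(t - 9) / -56
  L_3(t) = t(t - 3)(t - 7) / 108
Then f(t) = -2·L_0(t) + 13·L_1(t) + 453·L_2(t) + 1069·L_3(t).
Expanding and collecting terms gives f(t) = 2t^3 - 5t^2 + 2t - 2.
Evaluating at t = 8: f(8) = 718.

718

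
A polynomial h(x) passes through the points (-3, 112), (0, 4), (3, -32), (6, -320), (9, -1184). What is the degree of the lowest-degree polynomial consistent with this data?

Forward differences of the values at x = -3, 0, 3, 6, 9:
  h  : 112  4  -32  -320  -1184
  Δ  : -108  -36  -288  -864
  Δ^2: 72  -252  -576
  Δ^3: -324  -324
  Δ^4: 0
The third differences are constant (-324) and nonzero, while all higher differences vanish, so the minimal degree is 3.

3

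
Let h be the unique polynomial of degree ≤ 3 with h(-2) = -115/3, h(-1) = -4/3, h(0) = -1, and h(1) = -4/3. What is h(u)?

Write h(u) = au^3 + bu^2 + cu + d. Substituting each data point gives a linear system:
  -8a + 4b - 2c + d = -115/3
  -a + b - c + d = -4/3
  d = -1
  a + b + c + d = -4/3
Solving the system yields a = 6, b = -1/3, c = -6, d = -1.
So h(u) = 6u^3 - (1/3)u^2 - 6u - 1.
Check: h(1) = -4/3. ✓

h(u) = 6u^3 - (1/3)u^2 - 6u - 1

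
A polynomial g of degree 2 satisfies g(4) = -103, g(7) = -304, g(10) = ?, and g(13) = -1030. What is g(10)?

-613

The 3 known points determine the degree-2 polynomial uniquely.
Write g(u) = au^2 + bu + c. Substituting each data point gives a linear system:
  16a + 4b + c = -103
  49a + 7b + c = -304
  169a + 13b + c = -1030
Solving the system yields a = -6, b = -1, c = -3.
So g(u) = -6u² - u - 3.
Then g(10) = -613.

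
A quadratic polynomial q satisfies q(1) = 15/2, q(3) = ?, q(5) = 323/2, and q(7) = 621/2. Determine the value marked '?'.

The 3 known points determine the degree-2 polynomial uniquely.
Write q(t) = at^2 + bt + c. Substituting each data point gives a linear system:
  a + b + c = 15/2
  25a + 5b + c = 323/2
  49a + 7b + c = 621/2
Solving the system yields a = 6, b = 5/2, c = -1.
So q(t) = 6t^2 + (5/2)t - 1.
Then q(3) = 121/2.

121/2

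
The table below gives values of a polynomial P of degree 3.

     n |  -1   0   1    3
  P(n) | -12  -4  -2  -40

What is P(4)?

Write P(n) = an^3 + bn^2 + cn + d. Substituting each data point gives a linear system:
  -a + b - c + d = -12
  d = -4
  a + b + c + d = -2
  27a + 9b + 3c + d = -40
Solving the system yields a = -1, b = -3, c = 6, d = -4.
So P(n) = -n³ - 3n² + 6n - 4.
Then P(4) = -92.

-92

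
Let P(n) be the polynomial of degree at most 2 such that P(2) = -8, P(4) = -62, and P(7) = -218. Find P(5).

Using the Lagrange interpolation formula with nodes 2, 4, 7:
  L_0(n) = (n - 4)(n - 7) / 10
  L_1(n) = (n - 2)(n - 7) / -6
  L_2(n) = (n - 2)(n - 4) / 15
Then P(n) = -8·L_0(n) - 62·L_1(n) - 218·L_2(n).
Expanding and collecting terms gives P(n) = -5n^2 + 3n + 6.
Evaluating at n = 5: P(5) = -104.

-104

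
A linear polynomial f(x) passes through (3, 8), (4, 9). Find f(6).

11

Write f(x) = ax + b. Substituting each data point gives a linear system:
  3a + b = 8
  4a + b = 9
Solving the system yields a = 1, b = 5.
So f(x) = x + 5.
Then f(6) = 11.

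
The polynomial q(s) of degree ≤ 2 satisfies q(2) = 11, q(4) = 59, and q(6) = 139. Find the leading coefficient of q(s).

Write q(s) = as^2 + bs + c. Substituting each data point gives a linear system:
  4a + 2b + c = 11
  16a + 4b + c = 59
  36a + 6b + c = 139
Solving the system yields a = 4, b = 0, c = -5.
So q(s) = 4s^2 - 5.
The leading coefficient is 4.

4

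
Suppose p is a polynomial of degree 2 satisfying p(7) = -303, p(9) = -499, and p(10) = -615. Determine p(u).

Write p(u) = au^2 + bu + c. Substituting each data point gives a linear system:
  49a + 7b + c = -303
  81a + 9b + c = -499
  100a + 10b + c = -615
Solving the system yields a = -6, b = -2, c = 5.
So p(u) = -6u² - 2u + 5.
Check: p(9) = -499. ✓

p(u) = -6u^2 - 2u + 5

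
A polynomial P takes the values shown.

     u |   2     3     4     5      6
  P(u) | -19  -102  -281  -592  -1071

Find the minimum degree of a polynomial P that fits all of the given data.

3

Forward differences of the values at u = 2, 3, 4, 5, 6:
  P  : -19  -102  -281  -592  -1071
  Δ  : -83  -179  -311  -479
  Δ^2: -96  -132  -168
  Δ^3: -36  -36
  Δ^4: 0
The third differences are constant (-36) and nonzero, while all higher differences vanish, so the minimal degree is 3.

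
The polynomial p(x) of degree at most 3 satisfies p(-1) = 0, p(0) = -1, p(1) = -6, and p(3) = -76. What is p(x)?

Using the Lagrange interpolation formula with nodes -1, 0, 1, 3:
  L_0(x) = x(x - 1)(x - 3) / -8
  L_1(x) = (x + 1)(x - 1)(x - 3) / 3
  L_2(x) = (x + 1)x(x - 3) / -4
  L_3(x) = (x + 1)x(x - 1) / 24
Then p(x) = 0·L_0(x) - 1·L_1(x) - 6·L_2(x) - 76·L_3(x).
Expanding and collecting terms gives p(x) = -2x³ - 2x² - x - 1.
Check: p(-1) = 0. ✓

p(x) = -2x^3 - 2x^2 - x - 1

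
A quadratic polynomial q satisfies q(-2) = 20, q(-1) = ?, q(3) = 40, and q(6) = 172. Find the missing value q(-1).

4

The 3 known points determine the degree-2 polynomial uniquely.
Write q(n) = an^2 + bn + c. Substituting each data point gives a linear system:
  4a - 2b + c = 20
  9a + 3b + c = 40
  36a + 6b + c = 172
Solving the system yields a = 5, b = -1, c = -2.
So q(n) = 5n² - n - 2.
Then q(-1) = 4.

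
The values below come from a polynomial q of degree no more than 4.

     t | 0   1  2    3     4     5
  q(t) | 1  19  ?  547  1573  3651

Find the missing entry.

The 5 known points determine the degree-4 polynomial uniquely.
Write q(t) = at^4 + bt^3 + ct^2 + dt + e. Substituting each data point gives a linear system:
  e = 1
  a + b + c + d + e = 19
  81a + 27b + 9c + 3d + e = 547
  256a + 64b + 16c + 4d + e = 1573
  625a + 125b + 25c + 5d + e = 3651
Solving the system yields a = 5, b = 3, c = 5, d = 5, e = 1.
So q(t) = 5t⁴ + 3t³ + 5t² + 5t + 1.
Then q(2) = 135.

135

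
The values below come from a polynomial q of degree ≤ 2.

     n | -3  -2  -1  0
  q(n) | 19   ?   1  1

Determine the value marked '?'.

7

On equispaced nodes a degree-2 polynomial has vanishing third forward difference, so
  - q(-3) + 3·q(-2) - 3·q(-1) + q(0) = 0.
Substituting the known values and solving for q(-2):
  3·q(-2) = 21
  q(-2) = 7.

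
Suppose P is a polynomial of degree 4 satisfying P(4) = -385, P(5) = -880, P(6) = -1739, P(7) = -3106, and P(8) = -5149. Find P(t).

P(t) = -t^4 - 2t^3 - t^2 + 5t - 5

Write P(t) = at^4 + bt^3 + ct^2 + dt + e. Substituting each data point gives a linear system:
  256a + 64b + 16c + 4d + e = -385
  625a + 125b + 25c + 5d + e = -880
  1296a + 216b + 36c + 6d + e = -1739
  2401a + 343b + 49c + 7d + e = -3106
  4096a + 512b + 64c + 8d + e = -5149
Solving the system yields a = -1, b = -2, c = -1, d = 5, e = -5.
So P(t) = -t^4 - 2t^3 - t^2 + 5t - 5.
Check: P(8) = -5149. ✓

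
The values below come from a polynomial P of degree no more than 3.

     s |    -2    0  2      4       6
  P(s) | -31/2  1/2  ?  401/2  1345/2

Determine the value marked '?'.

49/2

The 4 known points determine the degree-3 polynomial uniquely.
Write P(s) = as^3 + bs^2 + cs + d. Substituting each data point gives a linear system:
  -8a + 4b - 2c + d = -31/2
  d = 1/2
  64a + 16b + 4c + d = 401/2
  216a + 36b + 6c + d = 1345/2
Solving the system yields a = 3, b = 1, c = -2, d = 1/2.
So P(s) = 3s³ + s² - 2s + 1/2.
Then P(2) = 49/2.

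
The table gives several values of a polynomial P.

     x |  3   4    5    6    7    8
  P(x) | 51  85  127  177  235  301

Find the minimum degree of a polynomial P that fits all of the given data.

Forward differences of the values at x = 3, 4, 5, 6, 7, 8:
  P  : 51  85  127  177  235  301
  Δ  : 34  42  50  58  66
  Δ^2: 8  8  8  8
  Δ^3: 0  0  0
  Δ^4: 0  0
  Δ^5: 0
The second differences are constant (8) and nonzero, while all higher differences vanish, so the minimal degree is 2.

2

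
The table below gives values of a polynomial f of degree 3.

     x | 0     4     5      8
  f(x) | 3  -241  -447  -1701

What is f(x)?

f(x) = -3x^3 - 2x^2 - 5x + 3

Using the Lagrange interpolation formula with nodes 0, 4, 5, 8:
  L_0(x) = (x - 4)(x - 5)(x - 8) / -160
  L_1(x) = x(x - 5)(x - 8) / 16
  L_2(x) = x(x - 4)(x - 8) / -15
  L_3(x) = x(x - 4)(x - 5) / 96
Then f(x) = 3·L_0(x) - 241·L_1(x) - 447·L_2(x) - 1701·L_3(x).
Expanding and collecting terms gives f(x) = -3x^3 - 2x^2 - 5x + 3.
Check: f(0) = 3. ✓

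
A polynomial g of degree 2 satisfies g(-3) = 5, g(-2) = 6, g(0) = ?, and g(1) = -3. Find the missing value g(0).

The 3 known points determine the degree-2 polynomial uniquely.
Write g(t) = at^2 + bt + c. Substituting each data point gives a linear system:
  9a - 3b + c = 5
  4a - 2b + c = 6
  a + b + c = -3
Solving the system yields a = -1, b = -4, c = 2.
So g(t) = -t^2 - 4t + 2.
Then g(0) = 2.

2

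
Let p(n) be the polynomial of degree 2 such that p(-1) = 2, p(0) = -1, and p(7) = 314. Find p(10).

629

Write p(n) = an^2 + bn + c. Substituting each data point gives a linear system:
  a - b + c = 2
  c = -1
  49a + 7b + c = 314
Solving the system yields a = 6, b = 3, c = -1.
So p(n) = 6n^2 + 3n - 1.
Then p(10) = 629.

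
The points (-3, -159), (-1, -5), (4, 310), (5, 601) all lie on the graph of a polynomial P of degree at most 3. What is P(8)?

Write P(s) = as^3 + bs^2 + cs + d. Substituting each data point gives a linear system:
  -27a + 9b - 3c + d = -159
  -a + b - c + d = -5
  64a + 16b + 4c + d = 310
  125a + 25b + 5c + d = 601
Solving the system yields a = 5, b = -2, c = 4, d = 6.
So P(s) = 5s³ - 2s² + 4s + 6.
Then P(8) = 2470.

2470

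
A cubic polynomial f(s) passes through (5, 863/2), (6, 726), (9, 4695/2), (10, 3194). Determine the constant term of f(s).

Write f(s) = as^3 + bs^2 + cs + d. Substituting each data point gives a linear system:
  125a + 25b + 5c + d = 863/2
  216a + 36b + 6c + d = 726
  729a + 81b + 9c + d = 4695/2
  1000a + 100b + 10c + d = 3194
Solving the system yields a = 3, b = 3/2, c = 5, d = -6.
So f(s) = 3s^3 + (3/2)s^2 + 5s - 6.
The constant term is -6.

-6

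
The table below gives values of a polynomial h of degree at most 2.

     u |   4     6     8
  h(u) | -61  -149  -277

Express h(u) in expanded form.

Write h(u) = au^2 + bu + c. Substituting each data point gives a linear system:
  16a + 4b + c = -61
  36a + 6b + c = -149
  64a + 8b + c = -277
Solving the system yields a = -5, b = 6, c = -5.
So h(u) = -5u² + 6u - 5.
Check: h(8) = -277. ✓

h(u) = -5u^2 + 6u - 5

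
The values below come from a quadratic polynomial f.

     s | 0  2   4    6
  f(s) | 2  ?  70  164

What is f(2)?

16

The 3 known points determine the degree-2 polynomial uniquely.
Write f(s) = as^2 + bs + c. Substituting each data point gives a linear system:
  c = 2
  16a + 4b + c = 70
  36a + 6b + c = 164
Solving the system yields a = 5, b = -3, c = 2.
So f(s) = 5s² - 3s + 2.
Then f(2) = 16.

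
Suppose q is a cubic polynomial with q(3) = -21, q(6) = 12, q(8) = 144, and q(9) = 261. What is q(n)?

Write q(n) = an^3 + bn^2 + cn + d. Substituting each data point gives a linear system:
  27a + 9b + 3c + d = -21
  216a + 36b + 6c + d = 12
  512a + 64b + 8c + d = 144
  729a + 81b + 9c + d = 261
Solving the system yields a = 1, b = -6, c = 2, d = 0.
So q(n) = n³ - 6n² + 2n.
Check: q(6) = 12. ✓

q(n) = n^3 - 6n^2 + 2n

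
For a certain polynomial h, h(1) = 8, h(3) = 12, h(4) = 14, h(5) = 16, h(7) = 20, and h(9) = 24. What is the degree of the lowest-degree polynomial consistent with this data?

1

Divided differences on the nodes 1, 3, 4, 5, 7, 9:
  order 0: 8  12  14  16  20  24
  order 1: 2  2  2  2  2
  order 2: 0  0  0  0
  order 3: 0  0  0
  order 4: 0  0
  order 5: 0
The order-1 divided differences are all 2 (nonzero) and every higher order vanishes, so the data lies on a polynomial of degree exactly 1.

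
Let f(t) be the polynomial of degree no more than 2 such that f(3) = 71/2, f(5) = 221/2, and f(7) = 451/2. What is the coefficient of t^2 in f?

Write f(t) = at^2 + bt + c. Substituting each data point gives a linear system:
  9a + 3b + c = 71/2
  25a + 5b + c = 221/2
  49a + 7b + c = 451/2
Solving the system yields a = 5, b = -5/2, c = -2.
So f(t) = 5t² - (5/2)t - 2.
The leading coefficient is 5.

5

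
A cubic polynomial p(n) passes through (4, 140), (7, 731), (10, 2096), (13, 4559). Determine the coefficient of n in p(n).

Write p(n) = an^3 + bn^2 + cn + d. Substituting each data point gives a linear system:
  64a + 16b + 4c + d = 140
  343a + 49b + 7c + d = 731
  1000a + 100b + 10c + d = 2096
  2197a + 169b + 13c + d = 4559
Solving the system yields a = 2, b = 1, c = 0, d = -4.
So p(n) = 2n^3 + n^2 - 4.
The coefficient of n is 0.

0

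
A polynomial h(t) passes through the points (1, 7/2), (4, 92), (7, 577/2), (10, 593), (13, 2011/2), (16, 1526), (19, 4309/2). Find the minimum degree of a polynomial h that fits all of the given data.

Forward differences of the values at t = 1, 4, 7, 10, 13, 16, 19:
  h  : 7/2  92  577/2  593  2011/2  1526  4309/2
  Δ  : 177/2  393/2  609/2  825/2  1041/2  1257/2
  Δ^2: 108  108  108  108  108
  Δ^3: 0  0  0  0
  Δ^4: 0  0  0
  Δ^5: 0  0
  Δ^6: 0
The second differences are constant (108) and nonzero, while all higher differences vanish, so the minimal degree is 2.

2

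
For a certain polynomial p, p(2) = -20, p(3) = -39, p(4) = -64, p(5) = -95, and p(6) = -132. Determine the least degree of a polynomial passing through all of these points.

Forward differences of the values at s = 2, 3, 4, 5, 6:
  p  : -20  -39  -64  -95  -132
  Δ  : -19  -25  -31  -37
  Δ^2: -6  -6  -6
  Δ^3: 0  0
  Δ^4: 0
The second differences are constant (-6) and nonzero, while all higher differences vanish, so the minimal degree is 2.

2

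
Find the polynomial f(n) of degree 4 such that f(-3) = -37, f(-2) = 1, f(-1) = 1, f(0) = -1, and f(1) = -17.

Write f(n) = an^4 + bn^3 + cn^2 + dn + e. Substituting each data point gives a linear system:
  81a - 27b + 9c - 3d + e = -37
  16a - 8b + 4c - 2d + e = 1
  a - b + c - d + e = 1
  e = -1
  a + b + c + d + e = -17
Solving the system yields a = -2, b = -6, c = -5, d = -3, e = -1.
So f(n) = -2n^4 - 6n^3 - 5n^2 - 3n - 1.
Check: f(-3) = -37. ✓

f(n) = -2n^4 - 6n^3 - 5n^2 - 3n - 1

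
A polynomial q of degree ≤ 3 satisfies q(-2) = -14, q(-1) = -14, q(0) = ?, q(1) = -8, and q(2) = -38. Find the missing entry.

-6

The 4 known points determine the degree-3 polynomial uniquely.
Write q(s) = as^3 + bs^2 + cs + d. Substituting each data point gives a linear system:
  -8a + 4b - 2c + d = -14
  -a + b - c + d = -14
  a + b + c + d = -8
  8a + 4b + 2c + d = -38
Solving the system yields a = -3, b = -5, c = 6, d = -6.
So q(s) = -3s³ - 5s² + 6s - 6.
Then q(0) = -6.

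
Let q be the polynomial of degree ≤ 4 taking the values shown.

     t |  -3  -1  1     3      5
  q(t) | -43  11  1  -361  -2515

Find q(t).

q(t) = -3t^4 - 6t^3 + 4t^2 + t + 5

Write q(t) = at^4 + bt^3 + ct^2 + dt + e. Substituting each data point gives a linear system:
  81a - 27b + 9c - 3d + e = -43
  a - b + c - d + e = 11
  a + b + c + d + e = 1
  81a + 27b + 9c + 3d + e = -361
  625a + 125b + 25c + 5d + e = -2515
Solving the system yields a = -3, b = -6, c = 4, d = 1, e = 5.
So q(t) = -3t⁴ - 6t³ + 4t² + t + 5.
Check: q(-1) = 11. ✓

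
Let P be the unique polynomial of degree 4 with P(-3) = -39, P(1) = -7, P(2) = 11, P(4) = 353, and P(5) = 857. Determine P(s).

Write P(s) = as^4 + bs^3 + cs^2 + ds + e. Substituting each data point gives a linear system:
  81a - 27b + 9c - 3d + e = -39
  a + b + c + d + e = -7
  16a + 8b + 4c + 2d + e = 11
  256a + 64b + 16c + 4d + e = 353
  625a + 125b + 25c + 5d + e = 857
Solving the system yields a = 1, b = 3, c = -5, d = -3, e = -3.
So P(s) = s^4 + 3s^3 - 5s^2 - 3s - 3.
Check: P(1) = -7. ✓

P(s) = s^4 + 3s^3 - 5s^2 - 3s - 3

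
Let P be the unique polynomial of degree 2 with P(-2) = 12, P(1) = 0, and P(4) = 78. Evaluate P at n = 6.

Using the Lagrange interpolation formula with nodes -2, 1, 4:
  L_0(n) = (n - 1)(n - 4) / 18
  L_1(n) = (n + 2)(n - 4) / -9
  L_2(n) = (n + 2)(n - 1) / 18
Then P(n) = 12·L_0(n) + 0·L_1(n) + 78·L_2(n).
Expanding and collecting terms gives P(n) = 5n^2 + n - 6.
Evaluating at n = 6: P(6) = 180.

180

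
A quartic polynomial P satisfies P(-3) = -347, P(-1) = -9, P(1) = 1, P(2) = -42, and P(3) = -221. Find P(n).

P(n) = -3n^4 + 2n^3 - 5n^2 + 3n + 4

Write P(n) = an^4 + bn^3 + cn^2 + dn + e. Substituting each data point gives a linear system:
  81a - 27b + 9c - 3d + e = -347
  a - b + c - d + e = -9
  a + b + c + d + e = 1
  16a + 8b + 4c + 2d + e = -42
  81a + 27b + 9c + 3d + e = -221
Solving the system yields a = -3, b = 2, c = -5, d = 3, e = 4.
So P(n) = -3n^4 + 2n^3 - 5n^2 + 3n + 4.
Check: P(3) = -221. ✓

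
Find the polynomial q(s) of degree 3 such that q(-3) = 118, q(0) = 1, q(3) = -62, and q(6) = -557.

Using the Lagrange interpolation formula with nodes -3, 0, 3, 6:
  L_0(s) = s(s - 3)(s - 6) / -162
  L_1(s) = (s + 3)(s - 3)(s - 6) / 54
  L_2(s) = (s + 3)s(s - 6) / -54
  L_3(s) = (s + 3)s(s - 3) / 162
Then q(s) = 118·L_0(s) + 1·L_1(s) - 62·L_2(s) - 557·L_3(s).
Expanding and collecting terms gives q(s) = -3s^3 + 3s^2 - 3s + 1.
Check: q(6) = -557. ✓

q(s) = -3s^3 + 3s^2 - 3s + 1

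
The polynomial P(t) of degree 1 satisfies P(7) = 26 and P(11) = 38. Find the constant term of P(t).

Write P(t) = at + b. Substituting each data point gives a linear system:
  7a + b = 26
  11a + b = 38
Solving the system yields a = 3, b = 5.
So P(t) = 3t + 5.
The constant term is 5.

5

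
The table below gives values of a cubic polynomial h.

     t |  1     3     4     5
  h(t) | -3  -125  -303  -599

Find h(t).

h(t) = -5t^3 + t^2 + 1

Write h(t) = at^3 + bt^2 + ct + d. Substituting each data point gives a linear system:
  a + b + c + d = -3
  27a + 9b + 3c + d = -125
  64a + 16b + 4c + d = -303
  125a + 25b + 5c + d = -599
Solving the system yields a = -5, b = 1, c = 0, d = 1.
So h(t) = -5t^3 + t^2 + 1.
Check: h(3) = -125. ✓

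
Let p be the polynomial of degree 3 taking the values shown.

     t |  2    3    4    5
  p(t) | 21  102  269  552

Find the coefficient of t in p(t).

-4

Write p(t) = at^3 + bt^2 + ct + d. Substituting each data point gives a linear system:
  8a + 4b + 2c + d = 21
  27a + 9b + 3c + d = 102
  64a + 16b + 4c + d = 269
  125a + 25b + 5c + d = 552
Solving the system yields a = 5, b = -2, c = -4, d = -3.
So p(t) = 5t^3 - 2t^2 - 4t - 3.
The coefficient of t is -4.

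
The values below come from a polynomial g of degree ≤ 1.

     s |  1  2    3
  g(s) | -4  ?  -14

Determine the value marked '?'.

The 2 known points determine the degree-1 polynomial uniquely.
Write g(s) = as + b. Substituting each data point gives a linear system:
  a + b = -4
  3a + b = -14
Solving the system yields a = -5, b = 1.
So g(s) = -5s + 1.
Then g(2) = -9.

-9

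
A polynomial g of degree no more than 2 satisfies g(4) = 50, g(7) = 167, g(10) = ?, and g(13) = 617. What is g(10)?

On equispaced nodes a degree-2 polynomial has vanishing third forward difference, so
  - g(4) + 3·g(7) - 3·g(10) + g(13) = 0.
Substituting the known values and solving for g(10):
  -3·g(10) = -1068
  g(10) = 356.

356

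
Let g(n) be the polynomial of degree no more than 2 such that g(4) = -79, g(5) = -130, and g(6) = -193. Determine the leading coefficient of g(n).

-6

Write g(n) = an^2 + bn + c. Substituting each data point gives a linear system:
  16a + 4b + c = -79
  25a + 5b + c = -130
  36a + 6b + c = -193
Solving the system yields a = -6, b = 3, c = 5.
So g(n) = -6n^2 + 3n + 5.
The leading coefficient is -6.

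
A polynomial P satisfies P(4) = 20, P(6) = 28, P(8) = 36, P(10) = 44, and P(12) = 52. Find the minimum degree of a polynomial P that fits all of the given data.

1

Forward differences of the values at x = 4, 6, 8, 10, 12:
  P  : 20  28  36  44  52
  Δ  : 8  8  8  8
  Δ^2: 0  0  0
  Δ^3: 0  0
  Δ^4: 0
The first differences are constant (8) and nonzero, while all higher differences vanish, so the minimal degree is 1.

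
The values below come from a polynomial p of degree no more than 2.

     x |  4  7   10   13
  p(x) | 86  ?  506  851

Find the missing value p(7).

On equispaced nodes a degree-2 polynomial has vanishing third forward difference, so
  - p(4) + 3·p(7) - 3·p(10) + p(13) = 0.
Substituting the known values and solving for p(7):
  3·p(7) = 753
  p(7) = 251.

251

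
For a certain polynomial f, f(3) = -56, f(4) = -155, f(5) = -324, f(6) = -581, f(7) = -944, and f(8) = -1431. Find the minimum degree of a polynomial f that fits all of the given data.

3

Forward differences of the values at t = 3, 4, 5, 6, 7, 8:
  f  : -56  -155  -324  -581  -944  -1431
  Δ  : -99  -169  -257  -363  -487
  Δ^2: -70  -88  -106  -124
  Δ^3: -18  -18  -18
  Δ^4: 0  0
  Δ^5: 0
The third differences are constant (-18) and nonzero, while all higher differences vanish, so the minimal degree is 3.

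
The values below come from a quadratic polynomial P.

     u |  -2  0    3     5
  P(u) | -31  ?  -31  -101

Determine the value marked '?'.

-1

The 3 known points determine the degree-2 polynomial uniquely.
Write P(u) = au^2 + bu + c. Substituting each data point gives a linear system:
  4a - 2b + c = -31
  9a + 3b + c = -31
  25a + 5b + c = -101
Solving the system yields a = -5, b = 5, c = -1.
So P(u) = -5u² + 5u - 1.
Then P(0) = -1.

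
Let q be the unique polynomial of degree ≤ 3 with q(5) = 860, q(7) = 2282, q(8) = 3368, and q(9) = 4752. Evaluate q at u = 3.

Write q(u) = au^3 + bu^2 + cu + d. Substituting each data point gives a linear system:
  125a + 25b + 5c + d = 860
  343a + 49b + 7c + d = 2282
  512a + 64b + 8c + d = 3368
  729a + 81b + 9c + d = 4752
Solving the system yields a = 6, b = 5, c = -3, d = 0.
So q(u) = 6u³ + 5u² - 3u.
Then q(3) = 198.

198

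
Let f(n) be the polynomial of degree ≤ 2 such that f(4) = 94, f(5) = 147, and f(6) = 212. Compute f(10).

592

Write f(n) = an^2 + bn + c. Substituting each data point gives a linear system:
  16a + 4b + c = 94
  25a + 5b + c = 147
  36a + 6b + c = 212
Solving the system yields a = 6, b = -1, c = 2.
So f(n) = 6n^2 - n + 2.
Then f(10) = 592.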